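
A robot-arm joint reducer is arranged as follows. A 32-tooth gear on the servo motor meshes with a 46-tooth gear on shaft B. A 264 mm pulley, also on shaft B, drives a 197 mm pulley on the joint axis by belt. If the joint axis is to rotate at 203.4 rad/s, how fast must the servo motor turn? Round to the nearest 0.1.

Overall ratio R = 1.4375 × 0.74621 = 1.0727.
Required input speed = output speed × R = 203.4 × 1.0727 = 218.18 rad/s.

218.2 rad/s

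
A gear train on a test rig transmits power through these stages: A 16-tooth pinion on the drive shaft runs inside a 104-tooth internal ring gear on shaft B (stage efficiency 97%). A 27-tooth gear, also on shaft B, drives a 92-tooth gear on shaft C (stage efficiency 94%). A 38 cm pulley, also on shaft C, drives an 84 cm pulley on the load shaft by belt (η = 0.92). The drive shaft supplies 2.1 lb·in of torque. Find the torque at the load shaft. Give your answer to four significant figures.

86.25 lb·in

internal gear 104/16 = 6.5 → τ = 2.1·6.5·0.97 = 13.241 lb·in
gear mesh 92/27 = 3.4074 → τ = 13.241·3.4074·0.94 = 42.409 lb·in
belt 84/38 = 2.2105 → τ = 42.409·2.2105·0.92 = 86.246 lb·in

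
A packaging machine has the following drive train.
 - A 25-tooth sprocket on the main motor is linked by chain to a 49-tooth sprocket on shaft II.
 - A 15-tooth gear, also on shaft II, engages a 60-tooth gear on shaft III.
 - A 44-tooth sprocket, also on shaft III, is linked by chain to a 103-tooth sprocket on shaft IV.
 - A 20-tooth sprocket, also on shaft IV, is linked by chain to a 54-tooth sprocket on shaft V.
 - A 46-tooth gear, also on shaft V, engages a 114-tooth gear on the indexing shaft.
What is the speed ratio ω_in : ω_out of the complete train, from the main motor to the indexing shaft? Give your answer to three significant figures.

Each stage contributes driven/driver: chain 49/25 = 1.96, gear mesh 60/15 = 4, chain 103/44 = 2.3409, chain 54/20 = 2.7, gear mesh 114/46 = 2.4783.
Overall: 1.96 × 4 × 2.3409 × 2.7 × 2.4783 = 122.8.

123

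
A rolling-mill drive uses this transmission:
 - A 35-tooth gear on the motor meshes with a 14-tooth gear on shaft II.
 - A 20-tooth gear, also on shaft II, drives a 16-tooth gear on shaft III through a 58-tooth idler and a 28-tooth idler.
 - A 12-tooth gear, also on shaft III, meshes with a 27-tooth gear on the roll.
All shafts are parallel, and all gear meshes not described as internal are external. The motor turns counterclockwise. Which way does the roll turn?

the motor → shaft II: external mesh, 1 reversal → CW.
shaft II → shaft III: driver → idler → idler → driven is 3 external meshes, 3 reversals → CCW.
shaft III → the roll: external mesh, 1 reversal → CW.
5 reversals in total — an odd number — so the roll turns opposite to the motor.

clockwise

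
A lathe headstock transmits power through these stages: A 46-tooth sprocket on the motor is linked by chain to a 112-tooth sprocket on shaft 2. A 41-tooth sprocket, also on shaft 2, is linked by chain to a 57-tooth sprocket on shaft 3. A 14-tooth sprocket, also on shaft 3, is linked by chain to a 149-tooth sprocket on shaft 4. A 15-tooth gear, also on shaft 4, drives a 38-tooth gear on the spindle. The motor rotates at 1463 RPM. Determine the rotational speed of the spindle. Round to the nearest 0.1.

16.0 RPM

chain 112/46 = 2.4348 → 1463/2.4348 = 600.88 RPM
chain 57/41 = 1.3902 → 600.88/1.3902 = 432.21 RPM
chain 149/14 = 10.643 → 432.21/10.643 = 40.61 RPM
gear mesh 38/15 = 2.5333 → 40.61/2.5333 = 16.03 RPM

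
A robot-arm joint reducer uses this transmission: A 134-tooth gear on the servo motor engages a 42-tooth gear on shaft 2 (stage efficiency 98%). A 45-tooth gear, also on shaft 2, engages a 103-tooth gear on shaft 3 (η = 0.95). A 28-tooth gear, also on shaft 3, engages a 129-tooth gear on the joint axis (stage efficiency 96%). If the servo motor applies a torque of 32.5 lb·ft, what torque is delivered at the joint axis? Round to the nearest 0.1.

Gear mesh: ratio = 42/134 = 0.31343; torque at shaft 2 = 32.5 × 0.31343 × 0.98 = 9.9828 lb·ft.
Gear mesh: ratio = 103/45 = 2.2889; torque at shaft 3 = 9.9828 × 2.2889 × 0.95 = 21.707 lb·ft.
Gear mesh: ratio = 129/28 = 4.6071; torque at the joint axis = 21.707 × 4.6071 × 0.96 = 96.007 lb·ft.

96.0 lb·ft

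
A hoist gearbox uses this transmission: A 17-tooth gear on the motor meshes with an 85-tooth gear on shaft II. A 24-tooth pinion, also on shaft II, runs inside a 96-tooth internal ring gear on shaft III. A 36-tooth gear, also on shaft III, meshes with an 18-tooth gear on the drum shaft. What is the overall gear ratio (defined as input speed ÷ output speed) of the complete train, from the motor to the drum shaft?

10

Each stage contributes driven/driver: gear mesh 85/17 = 5, internal gear 96/24 = 4, gear mesh 18/36 = 0.5.
Overall: 5 × 4 × 0.5 = 10.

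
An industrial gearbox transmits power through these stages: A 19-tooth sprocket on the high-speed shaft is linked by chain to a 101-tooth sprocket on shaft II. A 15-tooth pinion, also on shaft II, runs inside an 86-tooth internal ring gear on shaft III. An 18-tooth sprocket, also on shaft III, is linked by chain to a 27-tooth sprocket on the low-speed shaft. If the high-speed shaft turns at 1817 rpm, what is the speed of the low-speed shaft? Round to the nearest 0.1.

chain 101/19 = 5.3158 → 1817/5.3158 = 341.81 rpm
internal gear 86/15 = 5.7333 → 341.81/5.7333 = 59.618 rpm
chain 27/18 = 1.5 → 59.618/1.5 = 39.746 rpm

39.7 rpm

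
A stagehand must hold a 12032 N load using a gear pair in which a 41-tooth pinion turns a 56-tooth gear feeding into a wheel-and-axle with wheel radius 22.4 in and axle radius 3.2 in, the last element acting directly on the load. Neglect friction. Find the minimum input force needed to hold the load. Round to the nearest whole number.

Gear pair MA = 56/41 = 1.3659.
Wheel-and-axle MA = R/r = 22.4/3.2 = 7.
Combined ideal MA = 1.3659 × 7 = 9.561.
Effort = load / MA = 12032 / 9.561 = 1258.4 N.

1258 N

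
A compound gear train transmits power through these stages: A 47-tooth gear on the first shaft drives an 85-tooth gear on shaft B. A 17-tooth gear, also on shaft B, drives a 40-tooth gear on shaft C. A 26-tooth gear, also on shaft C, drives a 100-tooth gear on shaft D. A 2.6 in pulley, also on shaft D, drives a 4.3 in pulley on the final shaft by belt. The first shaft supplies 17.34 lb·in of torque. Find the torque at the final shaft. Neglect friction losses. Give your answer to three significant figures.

Gear mesh: ratio = 85/47 = 1.8085; torque at shaft B = 17.34 × 1.8085 = 31.36 lb·in.
Gear mesh: ratio = 40/17 = 2.3529; torque at shaft C = 31.36 × 2.3529 = 73.787 lb·in.
Gear mesh: ratio = 100/26 = 3.8462; torque at shaft D = 73.787 × 3.8462 = 283.8 lb·in.
Belt: ratio = 4.3/2.6 = 1.6538; torque at the final shaft = 283.8 × 1.6538 = 469.36 lb·in.

469 lb·in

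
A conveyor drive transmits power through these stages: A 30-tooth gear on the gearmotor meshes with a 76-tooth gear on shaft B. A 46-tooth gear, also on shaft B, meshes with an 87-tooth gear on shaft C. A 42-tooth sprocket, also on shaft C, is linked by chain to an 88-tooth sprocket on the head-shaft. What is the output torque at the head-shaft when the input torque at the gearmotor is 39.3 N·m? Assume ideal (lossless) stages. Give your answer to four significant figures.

gear mesh 76/30 = 2.5333 → τ = 39.3·2.5333 = 99.56 N·m
gear mesh 87/46 = 1.8913 → τ = 99.56·1.8913 = 188.3 N·m
chain 88/42 = 2.0952 → τ = 188.3·2.0952 = 394.53 N·m

394.5 N·m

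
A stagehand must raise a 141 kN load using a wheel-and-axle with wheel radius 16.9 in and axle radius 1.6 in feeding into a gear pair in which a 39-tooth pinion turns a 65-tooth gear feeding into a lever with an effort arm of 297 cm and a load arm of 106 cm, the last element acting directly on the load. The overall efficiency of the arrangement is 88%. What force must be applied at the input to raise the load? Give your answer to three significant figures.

3.25 kN

Wheel-and-axle MA = R/r = 16.9/1.6 = 10.562.
Gear pair MA = 65/39 = 1.6667.
Lever MA = effort arm / load arm = 297/106 = 2.8019.
Combined ideal MA = 10.562 × 1.6667 × 2.8019 = 49.325.
Actual MA = 49.325 × 0.88 = 43.406.
Effort = load / actual MA = 141 / 43.406 = 3.2484 kN.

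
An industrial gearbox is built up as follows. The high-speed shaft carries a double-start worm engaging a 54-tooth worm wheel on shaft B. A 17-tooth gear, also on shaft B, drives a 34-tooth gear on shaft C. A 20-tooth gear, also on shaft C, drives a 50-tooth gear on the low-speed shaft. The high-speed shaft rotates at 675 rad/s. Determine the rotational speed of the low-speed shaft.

Worm: ratio = 54/2 = 27, so shaft B turns at 675 / 27 = 25 rad/s.
Gear mesh: ratio = 34/17 = 2, so shaft C turns at 25 / 2 = 12.5 rad/s.
Gear mesh: ratio = 50/20 = 2.5, so the low-speed shaft turns at 12.5 / 2.5 = 5 rad/s.

5 rad/s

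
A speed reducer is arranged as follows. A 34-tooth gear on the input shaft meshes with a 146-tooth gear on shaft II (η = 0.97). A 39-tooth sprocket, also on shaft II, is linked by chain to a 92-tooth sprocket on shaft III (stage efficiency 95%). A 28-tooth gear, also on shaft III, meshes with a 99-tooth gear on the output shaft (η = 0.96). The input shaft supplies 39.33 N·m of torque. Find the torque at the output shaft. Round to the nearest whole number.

1246 N·m

After the gear mesh (146/34): 39.33 × 4.2941 × 0.97 = 163.82 N·m
After the chain (92/39): 163.82 × 2.359 × 0.95 = 367.13 N·m
After the gear mesh (99/28): 367.13 × 3.5357 × 0.96 = 1246.1 N·m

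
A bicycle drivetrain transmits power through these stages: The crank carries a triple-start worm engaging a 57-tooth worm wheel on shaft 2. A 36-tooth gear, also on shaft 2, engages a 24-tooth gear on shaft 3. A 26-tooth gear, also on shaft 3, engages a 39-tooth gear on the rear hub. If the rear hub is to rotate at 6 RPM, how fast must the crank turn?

Overall ratio R = 19 × 0.66667 × 1.5 = 19.
Required input speed = output speed × R = 6 × 19 = 114 RPM.

114 RPM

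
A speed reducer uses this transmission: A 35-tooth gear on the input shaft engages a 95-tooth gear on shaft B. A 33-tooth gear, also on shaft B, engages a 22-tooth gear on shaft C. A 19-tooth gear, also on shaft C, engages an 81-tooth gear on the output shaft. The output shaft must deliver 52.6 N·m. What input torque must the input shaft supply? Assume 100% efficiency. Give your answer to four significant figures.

Overall ratio R = 2.7143 × 0.66667 × 4.2632 = 7.7143.
Input torque = output torque / R = 52.6 / 7.7143 = 6.8185 N·m.

6.819 N·m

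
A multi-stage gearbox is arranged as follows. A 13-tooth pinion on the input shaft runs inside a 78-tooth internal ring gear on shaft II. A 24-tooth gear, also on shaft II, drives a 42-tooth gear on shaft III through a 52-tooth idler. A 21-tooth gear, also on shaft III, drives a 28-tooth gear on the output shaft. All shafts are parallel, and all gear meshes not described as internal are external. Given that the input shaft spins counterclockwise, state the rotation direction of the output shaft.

the input shaft → shaft II: internal mesh, same direction → CCW.
shaft II → shaft III: driver → idler → driven is 2 external meshes, 2 reversals → CCW.
shaft III → the output shaft: external mesh, 1 reversal → CW.
3 reversals in total — an odd number — so the output shaft turns opposite to the input shaft.

clockwise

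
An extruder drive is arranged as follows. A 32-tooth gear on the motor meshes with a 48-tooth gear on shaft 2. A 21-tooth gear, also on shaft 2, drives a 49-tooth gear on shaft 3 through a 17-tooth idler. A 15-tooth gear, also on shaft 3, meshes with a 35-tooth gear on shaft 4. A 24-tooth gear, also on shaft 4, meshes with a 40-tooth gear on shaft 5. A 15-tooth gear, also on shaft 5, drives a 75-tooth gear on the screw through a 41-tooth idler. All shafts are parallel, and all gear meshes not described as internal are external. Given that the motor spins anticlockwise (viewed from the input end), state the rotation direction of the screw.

the motor → shaft 2: external mesh, 1 reversal → CW.
shaft 2 → shaft 3: driver → idler → driven is 2 external meshes, 2 reversals → CW.
shaft 3 → shaft 4: external mesh, 1 reversal → CCW.
shaft 4 → shaft 5: external mesh, 1 reversal → CW.
shaft 5 → the screw: driver → idler → driven is 2 external meshes, 2 reversals → CW.
7 reversals in total — an odd number — so the screw turns opposite to the motor.

clockwise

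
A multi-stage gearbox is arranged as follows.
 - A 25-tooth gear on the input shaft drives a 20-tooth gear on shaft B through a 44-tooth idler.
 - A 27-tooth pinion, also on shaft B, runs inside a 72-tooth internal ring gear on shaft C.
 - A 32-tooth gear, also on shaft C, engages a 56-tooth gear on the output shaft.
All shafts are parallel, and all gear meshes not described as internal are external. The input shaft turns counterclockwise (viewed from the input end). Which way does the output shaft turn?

clockwise

the input shaft → shaft B: driver → idler → driven is 2 external meshes, 2 reversals → CCW.
shaft B → shaft C: internal mesh, same direction → CCW.
shaft C → the output shaft: external mesh, 1 reversal → CW.
3 reversals in total — an odd number — so the output shaft turns opposite to the input shaft.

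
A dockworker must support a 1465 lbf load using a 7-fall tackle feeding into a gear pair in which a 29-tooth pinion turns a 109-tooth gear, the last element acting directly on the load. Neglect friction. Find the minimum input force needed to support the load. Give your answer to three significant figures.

Block-and-tackle MA = number of supporting rope parts = 7.
Gear pair MA = 109/29 = 3.7586.
Combined ideal MA = 7 × 3.7586 = 26.31.
Effort = load / MA = 1465 / 26.31 = 55.682 lbf.

55.7 lbf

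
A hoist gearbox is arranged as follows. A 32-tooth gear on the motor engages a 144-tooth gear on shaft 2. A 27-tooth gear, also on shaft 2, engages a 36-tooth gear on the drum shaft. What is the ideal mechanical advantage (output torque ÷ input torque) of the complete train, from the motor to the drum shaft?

6

Each stage contributes driven/driver: gear mesh 144/32 = 4.5, gear mesh 36/27 = 1.3333.
Overall: 4.5 × 1.3333 = 6.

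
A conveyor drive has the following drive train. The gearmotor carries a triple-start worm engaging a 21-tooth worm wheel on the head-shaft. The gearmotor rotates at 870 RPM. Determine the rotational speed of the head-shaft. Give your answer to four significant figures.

the gearmotor → the head-shaft (worm, 21/3): 870 ÷ 7 = 124.29 RPM

124.3 RPM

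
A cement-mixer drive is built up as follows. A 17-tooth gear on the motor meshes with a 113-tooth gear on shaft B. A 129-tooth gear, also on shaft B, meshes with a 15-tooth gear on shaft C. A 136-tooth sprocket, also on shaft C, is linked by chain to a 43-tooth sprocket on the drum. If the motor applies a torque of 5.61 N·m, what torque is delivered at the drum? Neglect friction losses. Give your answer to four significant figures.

gear mesh 113/17 = 6.6471 → τ = 5.61·6.6471 = 37.29 N·m
gear mesh 15/129 = 0.11628 → τ = 37.29·0.11628 = 4.336 N·m
chain 43/136 = 0.31618 → τ = 4.336·0.31618 = 1.371 N·m

1.371 N·m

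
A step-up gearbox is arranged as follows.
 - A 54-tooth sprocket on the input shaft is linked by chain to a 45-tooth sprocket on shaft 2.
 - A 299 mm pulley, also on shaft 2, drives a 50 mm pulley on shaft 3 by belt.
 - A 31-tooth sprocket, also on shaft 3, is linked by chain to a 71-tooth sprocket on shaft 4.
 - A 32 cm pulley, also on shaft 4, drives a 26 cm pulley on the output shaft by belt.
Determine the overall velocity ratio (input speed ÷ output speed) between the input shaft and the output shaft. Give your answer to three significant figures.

Each stage contributes driven/driver: chain 45/54 = 0.83333, belt 50/299 = 0.16722, chain 71/31 = 2.2903, belt 26/32 = 0.8125.
Overall: 0.83333 × 0.16722 × 2.2903 × 0.8125 = 0.25932.

0.259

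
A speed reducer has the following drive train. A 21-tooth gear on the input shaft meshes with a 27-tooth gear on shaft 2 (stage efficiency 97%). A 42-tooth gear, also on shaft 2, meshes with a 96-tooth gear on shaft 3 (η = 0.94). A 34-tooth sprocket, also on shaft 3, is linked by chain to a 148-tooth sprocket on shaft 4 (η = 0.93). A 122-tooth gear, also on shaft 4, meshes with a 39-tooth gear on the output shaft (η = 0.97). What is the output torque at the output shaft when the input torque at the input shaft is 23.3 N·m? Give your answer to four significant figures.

78.37 N·m

gear mesh 27/21 = 1.2857 → τ = 23.3·1.2857·0.97 = 29.058 N·m
gear mesh 96/42 = 2.2857 → τ = 29.058·2.2857·0.94 = 62.434 N·m
chain 148/34 = 4.3529 → τ = 62.434·4.3529·0.93 = 252.75 N·m
gear mesh 39/122 = 0.31967 → τ = 252.75·0.31967·0.97 = 78.373 N·m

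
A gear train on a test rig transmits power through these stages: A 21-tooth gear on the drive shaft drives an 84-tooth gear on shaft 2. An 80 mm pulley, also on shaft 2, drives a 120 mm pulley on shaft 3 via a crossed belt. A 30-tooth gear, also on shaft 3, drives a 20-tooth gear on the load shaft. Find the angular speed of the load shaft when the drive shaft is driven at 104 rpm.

26 rpm

gear mesh 84/21 = 4 → 104/4 = 26 rpm
belt 120/80 = 1.5 → 26/1.5 = 17.333 rpm
gear mesh 20/30 = 0.66667 → 17.333/0.66667 = 26 rpm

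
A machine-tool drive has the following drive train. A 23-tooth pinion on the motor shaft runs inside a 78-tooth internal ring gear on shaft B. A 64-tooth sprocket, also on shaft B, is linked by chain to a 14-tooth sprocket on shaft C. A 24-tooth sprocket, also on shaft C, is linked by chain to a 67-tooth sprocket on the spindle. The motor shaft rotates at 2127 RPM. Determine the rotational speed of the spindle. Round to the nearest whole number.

internal gear 78/23 = 3.3913 → 2127/3.3913 = 627.19 RPM
chain 14/64 = 0.21875 → 627.19/0.21875 = 2867.2 RPM
chain 67/24 = 2.7917 → 2867.2/2.7917 = 1027 RPM

1027 RPM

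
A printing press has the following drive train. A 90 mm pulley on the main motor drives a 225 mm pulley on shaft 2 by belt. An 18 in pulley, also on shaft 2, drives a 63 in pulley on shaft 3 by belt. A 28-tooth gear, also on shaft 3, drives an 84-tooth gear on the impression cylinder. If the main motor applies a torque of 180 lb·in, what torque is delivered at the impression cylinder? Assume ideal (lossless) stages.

4725 lb·in

After the belt (225/90): 180 × 2.5 = 450 lb·in
After the belt (63/18): 450 × 3.5 = 1575 lb·in
After the gear mesh (84/28): 1575 × 3 = 4725 lb·in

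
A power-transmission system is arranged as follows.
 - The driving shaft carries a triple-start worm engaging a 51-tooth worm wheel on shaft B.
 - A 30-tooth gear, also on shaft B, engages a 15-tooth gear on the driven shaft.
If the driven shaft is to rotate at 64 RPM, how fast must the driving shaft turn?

Overall ratio R = 17 × 0.5 = 8.5.
Required input speed = output speed × R = 64 × 8.5 = 544 RPM.

544 RPM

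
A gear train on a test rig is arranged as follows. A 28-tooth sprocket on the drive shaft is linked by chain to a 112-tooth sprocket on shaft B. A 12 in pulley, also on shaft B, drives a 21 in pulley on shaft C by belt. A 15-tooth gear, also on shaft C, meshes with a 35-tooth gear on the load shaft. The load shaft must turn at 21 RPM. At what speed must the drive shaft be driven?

343 RPM

Overall ratio R = 4 × 1.75 × 2.3333 = 16.333.
Required input speed = output speed × R = 21 × 16.333 = 343 RPM.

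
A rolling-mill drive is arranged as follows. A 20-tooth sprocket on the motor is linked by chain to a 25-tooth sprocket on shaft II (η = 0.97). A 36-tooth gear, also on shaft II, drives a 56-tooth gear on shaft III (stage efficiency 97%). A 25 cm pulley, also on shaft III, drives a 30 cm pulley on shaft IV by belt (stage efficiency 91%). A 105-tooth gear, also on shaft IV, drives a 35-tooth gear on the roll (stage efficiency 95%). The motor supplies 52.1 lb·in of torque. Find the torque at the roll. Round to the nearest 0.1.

Chain: ratio = 25/20 = 1.25; torque at shaft II = 52.1 × 1.25 × 0.97 = 63.171 lb·in.
Gear mesh: ratio = 56/36 = 1.5556; torque at shaft III = 63.171 × 1.5556 × 0.97 = 95.318 lb·in.
Belt: ratio = 30/25 = 1.2; torque at shaft IV = 95.318 × 1.2 × 0.91 = 104.09 lb·in.
Gear mesh: ratio = 35/105 = 0.33333; torque at the roll = 104.09 × 0.33333 × 0.95 = 32.961 lb·in.

33.0 lb·in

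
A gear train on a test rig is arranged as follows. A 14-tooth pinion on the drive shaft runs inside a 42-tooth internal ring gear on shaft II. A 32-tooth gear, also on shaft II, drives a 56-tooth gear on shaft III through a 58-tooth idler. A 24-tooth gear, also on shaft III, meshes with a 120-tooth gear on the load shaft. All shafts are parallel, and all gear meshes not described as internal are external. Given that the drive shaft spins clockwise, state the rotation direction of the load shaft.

the drive shaft → shaft II: internal mesh, same direction → CW.
shaft II → shaft III: driver → idler → driven is 2 external meshes, 2 reversals → CW.
shaft III → the load shaft: external mesh, 1 reversal → CCW.
3 reversals in total — an odd number — so the load shaft turns opposite to the drive shaft.

anticlockwise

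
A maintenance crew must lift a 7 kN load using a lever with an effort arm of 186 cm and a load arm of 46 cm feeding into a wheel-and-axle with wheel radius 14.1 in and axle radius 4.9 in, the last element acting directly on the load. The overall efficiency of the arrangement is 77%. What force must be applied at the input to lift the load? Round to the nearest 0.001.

Lever MA = effort arm / load arm = 186/46 = 4.0435.
Wheel-and-axle MA = R/r = 14.1/4.9 = 2.8776.
Combined ideal MA = 4.0435 × 2.8776 = 11.635.
Actual MA = 11.635 × 0.77 = 8.9592.
Effort = load / actual MA = 7 / 8.9592 = 0.78132 kN.

0.781 kN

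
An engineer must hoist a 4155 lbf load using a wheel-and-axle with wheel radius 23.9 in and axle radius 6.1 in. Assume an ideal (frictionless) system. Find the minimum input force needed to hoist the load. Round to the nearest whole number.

1060 lbf

Wheel-and-axle MA = R/r = 23.9/6.1 = 3.918.
Effort = load / MA = 4155 / 3.918 = 1060.5 lbf.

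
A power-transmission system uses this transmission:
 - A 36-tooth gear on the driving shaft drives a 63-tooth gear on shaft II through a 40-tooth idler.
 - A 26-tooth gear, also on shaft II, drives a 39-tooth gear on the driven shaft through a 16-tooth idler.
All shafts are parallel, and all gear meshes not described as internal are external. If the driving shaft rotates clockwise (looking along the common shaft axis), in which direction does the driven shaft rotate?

clockwise

the driving shaft → shaft II: driver → idler → driven is 2 external meshes, 2 reversals → CW.
shaft II → the driven shaft: driver → idler → driven is 2 external meshes, 2 reversals → CW.
4 reversals in total — an even number — so the driven shaft turns the same way as the driving shaft.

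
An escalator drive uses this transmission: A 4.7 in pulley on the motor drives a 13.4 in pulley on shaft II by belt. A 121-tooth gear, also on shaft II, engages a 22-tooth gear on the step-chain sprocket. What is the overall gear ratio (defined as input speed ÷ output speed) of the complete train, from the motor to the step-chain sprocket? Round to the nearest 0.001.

Each stage contributes driven/driver: belt 13.4/4.7 = 2.8511, gear mesh 22/121 = 0.18182.
Overall: 2.8511 × 0.18182 = 0.51838.

0.518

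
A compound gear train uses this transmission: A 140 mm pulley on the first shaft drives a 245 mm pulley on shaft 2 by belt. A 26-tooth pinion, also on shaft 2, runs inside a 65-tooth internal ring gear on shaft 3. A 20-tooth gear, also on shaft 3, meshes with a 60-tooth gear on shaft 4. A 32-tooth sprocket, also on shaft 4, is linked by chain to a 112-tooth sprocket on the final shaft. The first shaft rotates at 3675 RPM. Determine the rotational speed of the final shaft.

80 RPM

belt 245/140 = 1.75 → 3675/1.75 = 2100 RPM
internal gear 65/26 = 2.5 → 2100/2.5 = 840 RPM
gear mesh 60/20 = 3 → 840/3 = 280 RPM
chain 112/32 = 3.5 → 280/3.5 = 80 RPM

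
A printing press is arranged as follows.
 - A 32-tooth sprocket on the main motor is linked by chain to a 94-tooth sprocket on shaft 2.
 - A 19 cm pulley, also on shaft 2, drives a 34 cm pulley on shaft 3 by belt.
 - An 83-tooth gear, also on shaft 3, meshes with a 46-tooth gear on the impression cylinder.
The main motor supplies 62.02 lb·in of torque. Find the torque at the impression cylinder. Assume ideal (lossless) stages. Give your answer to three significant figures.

chain 94/32 = 2.9375 → τ = 62.02·2.9375 = 182.18 lb·in
belt 34/19 = 1.7895 → τ = 182.18·1.7895 = 326.01 lb·in
gear mesh 46/83 = 0.55422 → τ = 326.01·0.55422 = 180.68 lb·in

181 lb·in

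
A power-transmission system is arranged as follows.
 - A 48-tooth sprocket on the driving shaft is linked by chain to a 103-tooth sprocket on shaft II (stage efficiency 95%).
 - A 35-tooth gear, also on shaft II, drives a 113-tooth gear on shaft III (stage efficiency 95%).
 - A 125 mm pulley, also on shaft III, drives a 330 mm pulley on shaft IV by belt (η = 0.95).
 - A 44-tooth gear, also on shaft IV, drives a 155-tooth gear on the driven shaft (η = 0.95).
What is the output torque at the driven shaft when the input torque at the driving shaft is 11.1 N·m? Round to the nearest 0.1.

After the chain (103/48): 11.1 × 2.1458 × 0.95 = 22.628 N·m
After the gear mesh (113/35): 22.628 × 3.2286 × 0.95 = 69.403 N·m
After the belt (330/125): 69.403 × 2.64 × 0.95 = 174.06 N·m
After the gear mesh (155/44): 174.06 × 3.5227 × 0.95 = 582.51 N·m

582.5 N·m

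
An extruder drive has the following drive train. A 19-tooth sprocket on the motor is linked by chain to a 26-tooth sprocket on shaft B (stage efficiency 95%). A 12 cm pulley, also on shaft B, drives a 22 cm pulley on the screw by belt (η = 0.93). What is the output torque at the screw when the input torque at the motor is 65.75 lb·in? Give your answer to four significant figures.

Chain: ratio = 26/19 = 1.3684; torque at shaft B = 65.75 × 1.3684 × 0.95 = 85.475 lb·in.
Belt: ratio = 22/12 = 1.8333; torque at the screw = 85.475 × 1.8333 × 0.93 = 145.73 lb·in.

145.7 lb·in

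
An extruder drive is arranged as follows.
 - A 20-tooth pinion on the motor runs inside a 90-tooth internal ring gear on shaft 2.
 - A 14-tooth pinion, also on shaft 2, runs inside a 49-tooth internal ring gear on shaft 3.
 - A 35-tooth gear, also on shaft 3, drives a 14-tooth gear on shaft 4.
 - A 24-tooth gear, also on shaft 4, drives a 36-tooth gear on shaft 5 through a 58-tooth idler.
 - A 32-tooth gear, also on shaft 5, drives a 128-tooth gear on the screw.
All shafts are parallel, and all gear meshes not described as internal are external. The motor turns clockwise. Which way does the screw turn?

the motor → shaft 2: internal mesh, same direction → CW.
shaft 2 → shaft 3: internal mesh, same direction → CW.
shaft 3 → shaft 4: external mesh, 1 reversal → CCW.
shaft 4 → shaft 5: driver → idler → driven is 2 external meshes, 2 reversals → CCW.
shaft 5 → the screw: external mesh, 1 reversal → CW.
4 reversals in total — an even number — so the screw turns the same way as the motor.

clockwise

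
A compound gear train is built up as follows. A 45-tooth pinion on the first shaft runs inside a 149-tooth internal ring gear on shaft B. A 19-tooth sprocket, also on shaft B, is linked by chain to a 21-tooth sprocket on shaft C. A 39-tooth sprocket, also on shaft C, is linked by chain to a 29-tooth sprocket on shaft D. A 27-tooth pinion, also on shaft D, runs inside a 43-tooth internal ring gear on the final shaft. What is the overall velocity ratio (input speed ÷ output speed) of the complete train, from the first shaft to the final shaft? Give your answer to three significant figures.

4.33

Each stage contributes driven/driver: internal gear 149/45 = 3.3111, chain 21/19 = 1.1053, chain 29/39 = 0.74359, internal gear 43/27 = 1.5926.
Overall: 3.3111 × 1.1053 × 0.74359 × 1.5926 = 4.3339.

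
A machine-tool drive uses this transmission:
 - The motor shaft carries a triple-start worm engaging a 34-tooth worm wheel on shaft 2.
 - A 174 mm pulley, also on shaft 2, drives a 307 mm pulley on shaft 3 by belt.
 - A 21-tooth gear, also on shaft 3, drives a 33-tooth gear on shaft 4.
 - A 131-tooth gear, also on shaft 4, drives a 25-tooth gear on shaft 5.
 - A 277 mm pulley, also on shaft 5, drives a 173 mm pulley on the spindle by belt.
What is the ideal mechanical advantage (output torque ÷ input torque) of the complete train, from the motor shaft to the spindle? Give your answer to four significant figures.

3.745

Each stage contributes driven/driver: worm 34/3 = 11.333, belt 307/174 = 1.7644, gear mesh 33/21 = 1.5714, gear mesh 25/131 = 0.19084, belt 173/277 = 0.62455.
Overall: 11.333 × 1.7644 × 1.5714 × 0.19084 × 0.62455 = 3.7452.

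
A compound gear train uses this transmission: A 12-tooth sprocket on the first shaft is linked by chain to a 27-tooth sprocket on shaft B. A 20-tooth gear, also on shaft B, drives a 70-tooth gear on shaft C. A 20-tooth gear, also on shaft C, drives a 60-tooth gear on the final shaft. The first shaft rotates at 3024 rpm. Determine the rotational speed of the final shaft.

Chain: ratio = 27/12 = 2.25, so shaft B turns at 3024 / 2.25 = 1344 rpm.
Gear mesh: ratio = 70/20 = 3.5, so shaft C turns at 1344 / 3.5 = 384 rpm.
Gear mesh: ratio = 60/20 = 3, so the final shaft turns at 384 / 3 = 128 rpm.

128 rpm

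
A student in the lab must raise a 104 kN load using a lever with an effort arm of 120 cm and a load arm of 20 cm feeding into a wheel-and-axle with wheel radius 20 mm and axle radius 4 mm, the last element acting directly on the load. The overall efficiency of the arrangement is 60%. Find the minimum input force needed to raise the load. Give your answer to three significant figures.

5.78 kN

Lever MA = effort arm / load arm = 120/20 = 6.
Wheel-and-axle MA = R/r = 20/4 = 5.
Combined ideal MA = 6 × 5 = 30.
Actual MA = 30 × 0.60 = 18.
Effort = load / actual MA = 104 / 18 = 5.7778 kN.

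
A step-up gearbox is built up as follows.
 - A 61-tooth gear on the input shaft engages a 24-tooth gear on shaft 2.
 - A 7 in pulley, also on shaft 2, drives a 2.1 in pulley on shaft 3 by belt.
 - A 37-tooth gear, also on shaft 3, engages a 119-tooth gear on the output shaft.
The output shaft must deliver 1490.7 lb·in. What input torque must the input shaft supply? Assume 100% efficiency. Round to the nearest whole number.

Overall ratio R = 0.39344 × 0.3 × 3.2162 = 0.37962.
Input torque = output torque / R = 1490.7 / 0.37962 = 3926.8 lb·in.

3927 lb·in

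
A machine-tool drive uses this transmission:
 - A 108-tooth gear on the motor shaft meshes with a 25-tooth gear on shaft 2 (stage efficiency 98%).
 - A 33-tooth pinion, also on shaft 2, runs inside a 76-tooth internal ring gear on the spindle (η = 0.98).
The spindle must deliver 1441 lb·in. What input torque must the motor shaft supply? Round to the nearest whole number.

2814 lb·in

Overall ratio R = 0.23148 × 2.303 = 0.53311; overall efficiency η = 0.98 × 0.98 = 0.9604.
Input torque = output torque / (R × η) = 1441 / (0.53311 × 0.9604) = 2814.5 lb·in.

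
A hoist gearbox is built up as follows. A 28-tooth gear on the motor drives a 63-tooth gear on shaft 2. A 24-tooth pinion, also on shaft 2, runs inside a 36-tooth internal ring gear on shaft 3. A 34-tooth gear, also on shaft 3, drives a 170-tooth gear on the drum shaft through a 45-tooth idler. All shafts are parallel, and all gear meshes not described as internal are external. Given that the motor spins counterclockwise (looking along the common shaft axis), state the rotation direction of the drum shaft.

the motor → shaft 2: external mesh, 1 reversal → CW.
shaft 2 → shaft 3: internal mesh, same direction → CW.
shaft 3 → the drum shaft: driver → idler → driven is 2 external meshes, 2 reversals → CW.
3 reversals in total — an odd number — so the drum shaft turns opposite to the motor.

clockwise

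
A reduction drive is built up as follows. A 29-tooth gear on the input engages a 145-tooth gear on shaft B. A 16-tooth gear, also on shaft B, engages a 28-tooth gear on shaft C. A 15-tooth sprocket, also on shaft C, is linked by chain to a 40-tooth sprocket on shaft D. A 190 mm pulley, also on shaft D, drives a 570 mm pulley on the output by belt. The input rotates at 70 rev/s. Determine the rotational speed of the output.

1 rev/s

the input → shaft B (gear mesh, 145/29): 70 ÷ 5 = 14 rev/s
shaft B → shaft C (gear mesh, 28/16): 14 ÷ 1.75 = 8 rev/s
shaft C → shaft D (chain, 40/15): 8 ÷ 2.6667 = 3 rev/s
shaft D → the output (belt, 570/190): 3 ÷ 3 = 1 rev/s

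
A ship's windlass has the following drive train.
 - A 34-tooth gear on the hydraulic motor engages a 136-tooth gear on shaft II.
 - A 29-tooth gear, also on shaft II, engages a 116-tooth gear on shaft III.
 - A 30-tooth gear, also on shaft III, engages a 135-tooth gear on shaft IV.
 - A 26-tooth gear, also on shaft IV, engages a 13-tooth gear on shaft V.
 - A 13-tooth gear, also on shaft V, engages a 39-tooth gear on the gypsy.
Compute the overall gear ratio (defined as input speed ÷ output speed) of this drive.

Each stage contributes driven/driver: gear mesh 136/34 = 4, gear mesh 116/29 = 4, gear mesh 135/30 = 4.5, gear mesh 13/26 = 0.5, gear mesh 39/13 = 3.
Overall: 4 × 4 × 4.5 × 0.5 × 3 = 108.

108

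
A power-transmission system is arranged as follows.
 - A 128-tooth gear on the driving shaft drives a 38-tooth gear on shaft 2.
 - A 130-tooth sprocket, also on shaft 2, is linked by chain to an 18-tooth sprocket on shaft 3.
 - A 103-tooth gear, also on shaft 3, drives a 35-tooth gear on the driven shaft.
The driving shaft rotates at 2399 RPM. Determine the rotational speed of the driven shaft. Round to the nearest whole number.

171750 RPM

the driving shaft → shaft 2 (gear mesh, 38/128): 2399 ÷ 0.29688 = 8080.8 RPM
shaft 2 → shaft 3 (chain, 18/130): 8080.8 ÷ 0.13846 = 58362 RPM
shaft 3 → the driven shaft (gear mesh, 35/103): 58362 ÷ 0.33981 = 1.7175e+05 RPM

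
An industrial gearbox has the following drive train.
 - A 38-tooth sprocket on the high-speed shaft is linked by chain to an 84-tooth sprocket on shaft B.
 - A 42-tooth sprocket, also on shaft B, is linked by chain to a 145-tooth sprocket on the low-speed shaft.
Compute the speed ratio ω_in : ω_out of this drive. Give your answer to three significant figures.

7.63

Each stage contributes driven/driver: chain 84/38 = 2.2105, chain 145/42 = 3.4524.
Overall: 2.2105 × 3.4524 = 7.6316.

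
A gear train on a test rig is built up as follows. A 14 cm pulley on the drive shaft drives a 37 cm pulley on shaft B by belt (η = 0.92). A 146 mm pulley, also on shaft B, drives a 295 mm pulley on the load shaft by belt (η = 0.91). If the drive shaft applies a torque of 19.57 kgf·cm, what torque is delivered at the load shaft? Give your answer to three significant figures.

87.5 kgf·cm

belt 37/14 = 2.6429 → τ = 19.57·2.6429·0.92 = 47.583 kgf·cm
belt 295/146 = 2.0205 → τ = 47.583·2.0205·0.91 = 87.491 kgf·cm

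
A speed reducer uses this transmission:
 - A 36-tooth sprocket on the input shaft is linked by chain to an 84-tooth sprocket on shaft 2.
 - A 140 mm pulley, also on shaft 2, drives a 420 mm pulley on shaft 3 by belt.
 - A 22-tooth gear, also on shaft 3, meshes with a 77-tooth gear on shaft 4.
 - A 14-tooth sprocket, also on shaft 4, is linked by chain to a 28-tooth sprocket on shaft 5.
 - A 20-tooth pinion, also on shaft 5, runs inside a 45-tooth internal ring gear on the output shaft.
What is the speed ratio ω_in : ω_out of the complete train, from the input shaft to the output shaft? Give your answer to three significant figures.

Each stage contributes driven/driver: chain 84/36 = 2.3333, belt 420/140 = 3, gear mesh 77/22 = 3.5, chain 28/14 = 2, internal gear 45/20 = 2.25.
Overall: 2.3333 × 3 × 3.5 × 2 × 2.25 = 110.25.

110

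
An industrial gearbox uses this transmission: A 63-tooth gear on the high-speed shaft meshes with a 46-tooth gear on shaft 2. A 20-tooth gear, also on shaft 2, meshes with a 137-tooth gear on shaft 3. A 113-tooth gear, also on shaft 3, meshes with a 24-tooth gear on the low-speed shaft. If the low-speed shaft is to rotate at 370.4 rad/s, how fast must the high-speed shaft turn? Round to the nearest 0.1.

393.5 rad/s

Overall ratio R = 0.73016 × 6.85 × 0.21239 = 1.0623.
Required input speed = output speed × R = 370.4 × 1.0623 = 393.47 rad/s.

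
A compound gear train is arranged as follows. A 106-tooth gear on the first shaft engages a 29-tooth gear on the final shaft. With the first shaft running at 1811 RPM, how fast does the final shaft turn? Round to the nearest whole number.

6620 RPM

Gear mesh: ratio = 29/106 = 0.27358, so the final shaft turns at 1811 / 0.27358 = 6619.5 RPM.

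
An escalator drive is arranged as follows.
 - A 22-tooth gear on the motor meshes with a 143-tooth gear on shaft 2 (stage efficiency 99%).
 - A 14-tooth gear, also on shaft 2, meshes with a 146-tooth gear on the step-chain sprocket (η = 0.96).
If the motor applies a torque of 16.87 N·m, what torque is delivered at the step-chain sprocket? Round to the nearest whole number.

After the gear mesh (143/22): 16.87 × 6.5 × 0.99 = 108.56 N·m
After the gear mesh (146/14): 108.56 × 10.429 × 0.96 = 1086.8 N·m

1087 N·m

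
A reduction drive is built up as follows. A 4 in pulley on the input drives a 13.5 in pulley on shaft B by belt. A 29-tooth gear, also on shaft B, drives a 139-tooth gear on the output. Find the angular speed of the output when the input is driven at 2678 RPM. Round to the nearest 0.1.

165.5 RPM

Belt: ratio = 13.5/4 = 3.375, so shaft B turns at 2678 / 3.375 = 793.48 RPM.
Gear mesh: ratio = 139/29 = 4.7931, so the output turns at 793.48 / 4.7931 = 165.55 RPM.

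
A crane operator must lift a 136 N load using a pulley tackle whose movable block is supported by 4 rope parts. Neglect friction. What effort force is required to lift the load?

34 N

Block-and-tackle MA = number of supporting rope parts = 4.
Effort = load / MA = 136 / 4 = 34 N.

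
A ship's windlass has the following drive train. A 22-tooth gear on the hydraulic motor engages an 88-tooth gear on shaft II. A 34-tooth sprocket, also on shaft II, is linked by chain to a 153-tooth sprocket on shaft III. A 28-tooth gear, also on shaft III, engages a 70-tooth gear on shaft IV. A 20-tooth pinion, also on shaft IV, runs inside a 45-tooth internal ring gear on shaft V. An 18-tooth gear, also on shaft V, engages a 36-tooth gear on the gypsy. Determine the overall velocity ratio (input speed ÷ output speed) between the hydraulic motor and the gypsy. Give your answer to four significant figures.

Each stage contributes driven/driver: gear mesh 88/22 = 4, chain 153/34 = 4.5, gear mesh 70/28 = 2.5, internal gear 45/20 = 2.25, gear mesh 36/18 = 2.
Overall: 4 × 4.5 × 2.5 × 2.25 × 2 = 202.5.

202.5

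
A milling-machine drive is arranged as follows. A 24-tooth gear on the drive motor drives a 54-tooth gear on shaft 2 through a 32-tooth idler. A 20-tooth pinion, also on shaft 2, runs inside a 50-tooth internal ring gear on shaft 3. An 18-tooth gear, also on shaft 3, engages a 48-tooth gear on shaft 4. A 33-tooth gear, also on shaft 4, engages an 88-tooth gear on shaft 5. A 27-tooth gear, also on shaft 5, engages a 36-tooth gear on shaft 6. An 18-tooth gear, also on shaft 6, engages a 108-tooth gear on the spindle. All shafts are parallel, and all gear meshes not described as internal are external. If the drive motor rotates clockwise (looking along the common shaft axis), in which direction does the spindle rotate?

clockwise

the drive motor → shaft 2: driver → idler → driven is 2 external meshes, 2 reversals → CW.
shaft 2 → shaft 3: internal mesh, same direction → CW.
shaft 3 → shaft 4: external mesh, 1 reversal → CCW.
shaft 4 → shaft 5: external mesh, 1 reversal → CW.
shaft 5 → shaft 6: external mesh, 1 reversal → CCW.
shaft 6 → the spindle: external mesh, 1 reversal → CW.
6 reversals in total — an even number — so the spindle turns the same way as the drive motor.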